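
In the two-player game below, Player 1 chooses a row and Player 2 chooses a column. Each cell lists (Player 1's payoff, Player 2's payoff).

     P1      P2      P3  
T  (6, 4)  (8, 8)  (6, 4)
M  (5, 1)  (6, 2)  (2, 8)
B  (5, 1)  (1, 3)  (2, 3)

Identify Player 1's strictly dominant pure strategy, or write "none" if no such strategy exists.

T vs M: P1: 6>5, P2: 8>6, P3: 6>2.
T vs B: P1: 6>5, P2: 8>1, P3: 6>2.
T strictly beats every other strategy against every opponent action, so it is strictly dominant.

T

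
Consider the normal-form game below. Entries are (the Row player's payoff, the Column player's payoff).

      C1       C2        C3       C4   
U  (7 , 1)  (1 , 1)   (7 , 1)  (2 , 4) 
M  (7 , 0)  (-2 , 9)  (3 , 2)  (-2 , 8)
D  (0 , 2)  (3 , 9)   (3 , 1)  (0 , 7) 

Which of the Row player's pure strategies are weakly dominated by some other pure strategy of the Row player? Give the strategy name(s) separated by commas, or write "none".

U is not dominated — it holds its own against M at C2 (1>-2); D at C1 (7>0).
M is weakly dominated by U (C1: 7=7, C2: 1>-2, C3: 7>3, C4: 2>-2).
Nothing dominates D: U at C2 (3>1); M at C2 (3>-2).

M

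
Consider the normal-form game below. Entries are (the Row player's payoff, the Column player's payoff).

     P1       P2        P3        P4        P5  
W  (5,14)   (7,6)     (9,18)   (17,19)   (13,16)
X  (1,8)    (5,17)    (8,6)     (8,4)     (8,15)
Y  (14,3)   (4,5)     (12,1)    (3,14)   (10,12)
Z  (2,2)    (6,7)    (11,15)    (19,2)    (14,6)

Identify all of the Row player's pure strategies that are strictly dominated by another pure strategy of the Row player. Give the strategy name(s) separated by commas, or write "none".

W: no other strategy beats it everywhere (X at P1 (5>1); Y at P2 (7>4); Z at P1 (5>2)).
X: dominated, since W does at least as well everywhere (P1: 5>1, P2: 7>5, P3: 9>8, P4: 17>8, P5: 13>8).
Nothing dominates Y: W at P1 (14>5); X at P1 (14>1); Z at P1 (14>2).
Nothing dominates Z: W at P3 (11>9); X at P1 (2>1); Y at P2 (6>4).

X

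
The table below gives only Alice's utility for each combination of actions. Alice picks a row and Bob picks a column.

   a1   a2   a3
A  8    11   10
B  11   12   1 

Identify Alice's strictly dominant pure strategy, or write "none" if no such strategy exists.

none

A fails to dominate B at a1 (8<11).
B fails to dominate A at a3 (1<10).
No single strategy dominates all the others.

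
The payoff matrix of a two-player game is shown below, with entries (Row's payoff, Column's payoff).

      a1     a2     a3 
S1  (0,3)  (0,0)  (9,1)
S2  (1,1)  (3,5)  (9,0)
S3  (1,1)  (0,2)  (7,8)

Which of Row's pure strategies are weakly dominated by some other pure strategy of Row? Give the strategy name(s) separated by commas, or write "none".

S1, S3

S2 weakly dominates S1 — a1: 1>0, a2: 3>0, a3: 9=9.
S2: no other strategy beats it everywhere (S1 at a1 (1>0); S3 at a2 (3>0)).
S3: dominated, since S2 does at least as well everywhere (a1: 1=1, a2: 3>0, a3: 9>7).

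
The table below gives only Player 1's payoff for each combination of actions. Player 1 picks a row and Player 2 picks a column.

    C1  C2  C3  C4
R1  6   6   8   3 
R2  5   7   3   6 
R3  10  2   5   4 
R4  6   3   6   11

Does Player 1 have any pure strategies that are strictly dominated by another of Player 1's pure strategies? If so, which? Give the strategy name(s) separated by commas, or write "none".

none

R1 is not dominated — it holds its own against R2 at C1 (6>5); R3 at C2 (6>2); R4 at C1 (6=6).
R2 is not dominated — it holds its own against R1 at C2 (7>6); R3 at C2 (7>2); R4 at C2 (7>3).
Nothing dominates R3: R1 at C1 (10>6); R2 at C1 (10>5); R4 at C1 (10>6).
R4: no other strategy beats it everywhere (R1 at C1 (6=6); R2 at C1 (6>5); R3 at C2 (3>2)).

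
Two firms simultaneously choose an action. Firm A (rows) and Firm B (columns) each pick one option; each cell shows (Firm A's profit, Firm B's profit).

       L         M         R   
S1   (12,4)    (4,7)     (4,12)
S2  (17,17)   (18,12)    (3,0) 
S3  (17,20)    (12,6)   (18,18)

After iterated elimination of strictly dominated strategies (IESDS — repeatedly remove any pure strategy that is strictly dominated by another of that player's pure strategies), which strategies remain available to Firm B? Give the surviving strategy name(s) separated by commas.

For Firm A, S3 strictly dominates S1 on the remaining columns (L: 17>12, M: 12>4, R: 18>4); eliminate S1.
Column M is eliminated: L beats it against every remaining row (S2: 17>12, S3: 20>6).
Firm B's strategy R is strictly dominated by L (S2: 17>0, S3: 20>18) and is removed.
Among the remaining strategies, none is strictly dominated by another pure strategy of the same player, so the elimination stops.
Surviving strategies — Firm A: {S2, S3}; Firm B: {L}.

L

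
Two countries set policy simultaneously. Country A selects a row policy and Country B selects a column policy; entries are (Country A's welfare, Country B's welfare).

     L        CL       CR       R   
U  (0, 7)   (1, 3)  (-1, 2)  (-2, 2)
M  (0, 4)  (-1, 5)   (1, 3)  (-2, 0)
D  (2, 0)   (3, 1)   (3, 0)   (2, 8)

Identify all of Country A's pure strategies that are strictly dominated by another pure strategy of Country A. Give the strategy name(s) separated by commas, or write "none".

U: dominated, since D does at least as well everywhere (L: 2>0, CL: 3>1, CR: 3>-1, R: 2>-2).
M: dominated, since D does at least as well everywhere (L: 2>0, CL: 3>-1, CR: 3>1, R: 2>-2).
Nothing dominates D: U at L (2>0); M at L (2>0).

U, M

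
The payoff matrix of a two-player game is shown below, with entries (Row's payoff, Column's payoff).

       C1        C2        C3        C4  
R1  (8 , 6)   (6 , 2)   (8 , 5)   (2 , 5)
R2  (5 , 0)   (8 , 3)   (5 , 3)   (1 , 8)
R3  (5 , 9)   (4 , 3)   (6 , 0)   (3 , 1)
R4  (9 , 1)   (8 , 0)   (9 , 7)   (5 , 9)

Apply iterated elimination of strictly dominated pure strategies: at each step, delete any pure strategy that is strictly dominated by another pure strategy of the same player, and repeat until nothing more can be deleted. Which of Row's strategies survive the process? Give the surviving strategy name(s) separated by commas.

Row R1 is eliminated: R4 beats it against every remaining column (C1: 9>8, C2: 8>6, C3: 9>8, C4: 5>2).
For Row, R4 strictly dominates R3 on the remaining columns (C1: 9>5, C2: 8>4, C3: 9>6, C4: 5>3); eliminate R3.
For Column, C3 strictly dominates C1 on the remaining rows (R2: 3>0, R4: 7>1); eliminate C1.
For Column, C4 strictly dominates C2 on the remaining rows (R2: 8>3, R4: 9>0); eliminate C2.
Row R2 is eliminated: R4 beats it against every remaining column (C3: 9>5, C4: 5>1).
Column C3 is eliminated: C4 beats it against every remaining row (R4: 9>7).
Among the remaining strategies, none is strictly dominated by another pure strategy of the same player, so the elimination stops.
Surviving strategies — Row: {R4}; Column: {C4}.

R4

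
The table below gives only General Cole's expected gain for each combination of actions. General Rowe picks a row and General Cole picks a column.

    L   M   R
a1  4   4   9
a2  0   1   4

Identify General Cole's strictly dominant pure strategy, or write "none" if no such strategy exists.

R

R vs L: a1: 9>4, a2: 4>0.
R vs M: a1: 9>4, a2: 4>1.
R strictly beats every other strategy against every opponent action, so it is strictly dominant.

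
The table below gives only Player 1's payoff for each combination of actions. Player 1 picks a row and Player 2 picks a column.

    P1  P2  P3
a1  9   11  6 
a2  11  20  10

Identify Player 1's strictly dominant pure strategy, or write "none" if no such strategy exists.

a2 vs a1: P1: 11>9, P2: 20>11, P3: 10>6.
a2 strictly beats every other strategy against every opponent action, so it is strictly dominant.

a2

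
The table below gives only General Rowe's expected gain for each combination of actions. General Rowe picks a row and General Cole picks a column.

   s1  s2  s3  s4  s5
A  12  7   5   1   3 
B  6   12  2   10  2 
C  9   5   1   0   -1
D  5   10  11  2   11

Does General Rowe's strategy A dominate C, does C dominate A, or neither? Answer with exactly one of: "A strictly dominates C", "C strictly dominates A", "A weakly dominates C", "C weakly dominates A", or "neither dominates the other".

A strictly dominates C

A's payoffs vs C's, by General Cole's action — s1: 12>9, s2: 7>5, s3: 5>1, s4: 1>0, s5: 3>-1.
A gives a strictly higher payoff against each choice by General Cole, so A strictly dominates C.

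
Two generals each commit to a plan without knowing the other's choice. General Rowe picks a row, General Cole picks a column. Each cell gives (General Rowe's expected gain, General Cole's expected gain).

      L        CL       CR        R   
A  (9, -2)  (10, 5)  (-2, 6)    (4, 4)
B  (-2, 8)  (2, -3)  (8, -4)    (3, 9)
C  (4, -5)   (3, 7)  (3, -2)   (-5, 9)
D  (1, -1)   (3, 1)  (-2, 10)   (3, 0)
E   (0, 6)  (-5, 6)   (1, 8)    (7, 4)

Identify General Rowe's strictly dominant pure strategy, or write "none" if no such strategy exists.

none

A fails to dominate B at CR (-2<8).
B fails to dominate A at L (-2<9).
C fails to dominate A at L (4<9).
D fails to dominate A at L (1<9).
E fails to dominate A at L (0<9).
No single strategy dominates all the others.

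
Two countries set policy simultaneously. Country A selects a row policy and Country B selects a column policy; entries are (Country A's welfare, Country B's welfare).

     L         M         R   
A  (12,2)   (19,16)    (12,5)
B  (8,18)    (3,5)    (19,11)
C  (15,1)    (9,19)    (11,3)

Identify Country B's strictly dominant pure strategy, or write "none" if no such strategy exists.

L fails to dominate M at A (2<16).
M fails to dominate L at B (5<18).
R fails to dominate L at B (11<18).
No single strategy dominates all the others.

none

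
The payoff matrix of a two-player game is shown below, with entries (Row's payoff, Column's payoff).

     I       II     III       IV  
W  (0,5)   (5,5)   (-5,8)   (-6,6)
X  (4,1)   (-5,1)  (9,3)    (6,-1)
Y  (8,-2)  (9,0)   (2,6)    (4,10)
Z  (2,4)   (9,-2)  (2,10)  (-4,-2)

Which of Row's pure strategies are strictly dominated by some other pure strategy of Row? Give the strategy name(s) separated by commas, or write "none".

W

W: dominated, since Y does at least as well everywhere (I: 8>0, II: 9>5, III: 2>-5, IV: 4>-6).
Nothing dominates X: W at I (4>0); Y at III (9>2); Z at I (4>2).
Y is not dominated — it holds its own against W at I (8>0); X at I (8>4); Z at I (8>2).
Z: no other strategy beats it everywhere (W at I (2>0); X at II (9>-5); Y at II (9=9)).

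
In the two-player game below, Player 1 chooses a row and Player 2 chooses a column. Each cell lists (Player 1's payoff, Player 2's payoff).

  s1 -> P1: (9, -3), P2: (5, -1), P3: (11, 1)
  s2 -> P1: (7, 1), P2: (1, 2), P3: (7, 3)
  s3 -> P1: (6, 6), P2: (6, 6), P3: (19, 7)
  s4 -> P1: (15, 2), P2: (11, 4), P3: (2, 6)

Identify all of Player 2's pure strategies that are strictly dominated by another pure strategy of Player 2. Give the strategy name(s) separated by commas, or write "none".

P1: dominated, since P3 does at least as well everywhere (s1: 1>-3, s2: 3>1, s3: 7>6, s4: 6>2).
P2: dominated, since P3 does at least as well everywhere (s1: 1>-1, s2: 3>2, s3: 7>6, s4: 6>4).
Nothing dominates P3: P1 at s1 (1>-3); P2 at s1 (1>-1).

P1, P2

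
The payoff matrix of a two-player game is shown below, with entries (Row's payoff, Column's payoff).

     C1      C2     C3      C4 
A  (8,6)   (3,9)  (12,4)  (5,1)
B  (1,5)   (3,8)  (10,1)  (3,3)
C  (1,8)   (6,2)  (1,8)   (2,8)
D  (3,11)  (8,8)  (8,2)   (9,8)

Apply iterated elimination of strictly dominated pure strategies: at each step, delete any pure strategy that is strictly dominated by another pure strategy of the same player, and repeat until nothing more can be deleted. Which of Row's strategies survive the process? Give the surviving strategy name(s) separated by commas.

Row C is eliminated: D beats it against every remaining column (C1: 3>1, C2: 8>6, C3: 8>1, C4: 9>2).
Column C3 is eliminated: C1 beats it against every remaining row (A: 6>4, B: 5>1, D: 11>2).
Row's strategy B is strictly dominated by D (C1: 3>1, C2: 8>3, C4: 9>3) and is removed.
For Column, C1 strictly dominates C4 on the remaining rows (A: 6>1, D: 11>8); eliminate C4.
Among the remaining strategies, none is strictly dominated by another pure strategy of the same player, so the elimination stops.
Surviving strategies — Row: {A, D}; Column: {C1, C2}.

A, D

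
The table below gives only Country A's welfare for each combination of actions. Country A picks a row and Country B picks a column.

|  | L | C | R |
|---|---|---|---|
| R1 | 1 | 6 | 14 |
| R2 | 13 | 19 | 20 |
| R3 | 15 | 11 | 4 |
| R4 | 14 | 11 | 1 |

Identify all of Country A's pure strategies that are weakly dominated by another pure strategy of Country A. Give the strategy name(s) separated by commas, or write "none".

R1, R4

R2 weakly dominates R1 — L: 13>1, C: 19>6, R: 20>14.
R2 is not dominated — it holds its own against R1 at L (13>1); R3 at C (19>11); R4 at C (19>11).
R3: no other strategy beats it everywhere (R1 at L (15>1); R2 at L (15>13); R4 at L (15>14)).
R4 is weakly dominated by R3 (L: 15>14, C: 11=11, R: 4>1).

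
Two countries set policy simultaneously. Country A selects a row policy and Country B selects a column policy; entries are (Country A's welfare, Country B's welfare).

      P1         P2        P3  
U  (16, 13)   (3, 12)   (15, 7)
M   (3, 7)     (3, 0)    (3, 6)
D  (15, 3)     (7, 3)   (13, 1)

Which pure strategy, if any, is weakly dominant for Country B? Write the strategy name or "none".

P1

P1 vs P2: U: 13>12, M: 7>0, D: 3=3.
P1 vs P3: U: 13>7, M: 7>6, D: 3>1.
P1 is at least as good as every other strategy against every opponent action, so it is weakly dominant.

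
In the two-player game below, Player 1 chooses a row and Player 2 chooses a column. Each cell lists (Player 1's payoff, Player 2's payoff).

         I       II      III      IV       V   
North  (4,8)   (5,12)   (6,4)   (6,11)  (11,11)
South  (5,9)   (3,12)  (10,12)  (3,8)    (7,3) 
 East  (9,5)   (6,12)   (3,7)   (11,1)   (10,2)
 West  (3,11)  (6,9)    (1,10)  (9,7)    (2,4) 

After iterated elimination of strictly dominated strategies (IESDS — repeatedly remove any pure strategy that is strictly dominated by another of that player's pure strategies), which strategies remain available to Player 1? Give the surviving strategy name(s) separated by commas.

Column IV is eliminated: II beats it against every remaining row (North: 12>11, South: 12>8, East: 12>1, West: 9>7).
Player 2's strategy V is strictly dominated by II (North: 12>11, South: 12>3, East: 12>2, West: 9>4) and is removed.
Among the remaining strategies, none is strictly dominated by another pure strategy of the same player, so the elimination stops.
Surviving strategies — Player 1: {North, South, East, West}; Player 2: {I, II, III}.

North, South, East, West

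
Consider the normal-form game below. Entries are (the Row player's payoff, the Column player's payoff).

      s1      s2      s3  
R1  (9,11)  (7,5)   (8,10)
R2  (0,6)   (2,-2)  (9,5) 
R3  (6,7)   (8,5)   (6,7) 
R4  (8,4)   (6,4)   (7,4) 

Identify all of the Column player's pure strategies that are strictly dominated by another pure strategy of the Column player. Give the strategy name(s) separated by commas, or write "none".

s1: no other strategy beats it everywhere (s2 at R1 (11>5); s3 at R1 (11>10)).
s2 is not dominated — it holds its own against s1 at R4 (4=4); s3 at R4 (4=4).
Nothing dominates s3: s1 at R3 (7=7); s2 at R1 (10>5).

none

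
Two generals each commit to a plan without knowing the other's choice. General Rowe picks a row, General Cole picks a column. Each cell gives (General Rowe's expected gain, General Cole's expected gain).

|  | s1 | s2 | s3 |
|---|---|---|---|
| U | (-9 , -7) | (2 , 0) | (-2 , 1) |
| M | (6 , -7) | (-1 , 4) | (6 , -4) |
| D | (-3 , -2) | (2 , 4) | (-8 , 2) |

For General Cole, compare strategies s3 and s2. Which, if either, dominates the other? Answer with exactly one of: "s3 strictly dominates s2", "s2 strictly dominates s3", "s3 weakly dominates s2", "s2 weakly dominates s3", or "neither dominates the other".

Compare s3 to s2 across each choice by General Rowe: U: 1>0, M: -4<4, D: 2<4.
s3 does better at U but worse at M, D; neither strategy dominates the other.

neither dominates the other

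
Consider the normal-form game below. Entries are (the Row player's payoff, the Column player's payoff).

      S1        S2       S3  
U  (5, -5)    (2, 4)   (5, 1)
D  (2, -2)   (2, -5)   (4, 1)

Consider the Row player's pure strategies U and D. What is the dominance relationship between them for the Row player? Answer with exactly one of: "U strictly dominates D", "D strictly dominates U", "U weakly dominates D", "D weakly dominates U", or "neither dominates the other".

Compare U to D across each opponent action: S1: 5>2, S2: 2=2, S3: 5>4.
U is at least as good everywhere and strictly better somewhere (tied only at S2), so U weakly but not strictly dominates D.

U weakly dominates D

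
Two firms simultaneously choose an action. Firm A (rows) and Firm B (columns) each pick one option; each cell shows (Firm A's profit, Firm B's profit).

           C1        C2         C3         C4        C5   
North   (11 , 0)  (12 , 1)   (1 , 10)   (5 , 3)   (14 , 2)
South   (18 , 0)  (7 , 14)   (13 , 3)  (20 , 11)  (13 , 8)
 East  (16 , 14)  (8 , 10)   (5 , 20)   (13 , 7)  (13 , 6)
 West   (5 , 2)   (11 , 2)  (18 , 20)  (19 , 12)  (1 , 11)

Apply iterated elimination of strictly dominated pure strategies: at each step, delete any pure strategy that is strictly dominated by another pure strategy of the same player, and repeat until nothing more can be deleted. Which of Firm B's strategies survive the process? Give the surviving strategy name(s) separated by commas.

C2, C3, C4

Firm B's strategy C1 is strictly dominated by C3 (North: 10>0, South: 3>0, East: 20>14, West: 20>2) and is removed.
Firm B's strategy C5 is strictly dominated by C4 (North: 3>2, South: 11>8, East: 7>6, West: 12>11) and is removed.
Row East is eliminated: West beats it against every remaining column (C2: 11>8, C3: 18>5, C4: 19>13).
Among the remaining strategies, none is strictly dominated by another pure strategy of the same player, so the elimination stops.
Surviving strategies — Firm A: {North, South, West}; Firm B: {C2, C3, C4}.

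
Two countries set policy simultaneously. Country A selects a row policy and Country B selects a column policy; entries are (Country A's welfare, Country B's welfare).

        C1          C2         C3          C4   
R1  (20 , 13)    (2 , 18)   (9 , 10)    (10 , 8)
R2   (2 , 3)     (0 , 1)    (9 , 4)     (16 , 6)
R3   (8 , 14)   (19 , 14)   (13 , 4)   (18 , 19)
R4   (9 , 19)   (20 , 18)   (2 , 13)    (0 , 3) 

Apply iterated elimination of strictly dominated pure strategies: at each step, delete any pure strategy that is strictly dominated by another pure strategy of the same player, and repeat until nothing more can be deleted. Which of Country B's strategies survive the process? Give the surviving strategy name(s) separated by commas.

C1, C2, C4

For Country A, R3 strictly dominates R2 on the remaining columns (C1: 8>2, C2: 19>0, C3: 13>9, C4: 18>16); eliminate R2.
For Country B, C1 strictly dominates C3 on the remaining rows (R1: 13>10, R3: 14>4, R4: 19>13); eliminate C3.
Among the remaining strategies, none is strictly dominated by another pure strategy of the same player, so the elimination stops.
Surviving strategies — Country A: {R1, R3, R4}; Country B: {C1, C2, C4}.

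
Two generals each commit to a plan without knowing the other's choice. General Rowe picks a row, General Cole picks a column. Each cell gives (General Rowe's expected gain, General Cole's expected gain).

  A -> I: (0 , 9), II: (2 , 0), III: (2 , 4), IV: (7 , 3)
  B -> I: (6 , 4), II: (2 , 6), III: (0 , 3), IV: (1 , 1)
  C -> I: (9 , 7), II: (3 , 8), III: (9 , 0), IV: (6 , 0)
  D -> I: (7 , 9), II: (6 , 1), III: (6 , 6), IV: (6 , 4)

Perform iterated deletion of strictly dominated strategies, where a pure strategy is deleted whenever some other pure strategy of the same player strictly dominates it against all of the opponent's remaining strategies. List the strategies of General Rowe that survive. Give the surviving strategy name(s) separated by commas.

General Rowe's strategy B is strictly dominated by C (I: 9>6, II: 3>2, III: 9>0, IV: 6>1) and is removed.
Column III is eliminated: I beats it against every remaining row (A: 9>4, C: 7>0, D: 9>6).
Column IV is eliminated: I beats it against every remaining row (A: 9>3, C: 7>0, D: 9>4).
For General Rowe, C strictly dominates A on the remaining columns (I: 9>0, II: 3>2); eliminate A.
Among the remaining strategies, none is strictly dominated by another pure strategy of the same player, so the elimination stops.
Surviving strategies — General Rowe: {C, D}; General Cole: {I, II}.

C, D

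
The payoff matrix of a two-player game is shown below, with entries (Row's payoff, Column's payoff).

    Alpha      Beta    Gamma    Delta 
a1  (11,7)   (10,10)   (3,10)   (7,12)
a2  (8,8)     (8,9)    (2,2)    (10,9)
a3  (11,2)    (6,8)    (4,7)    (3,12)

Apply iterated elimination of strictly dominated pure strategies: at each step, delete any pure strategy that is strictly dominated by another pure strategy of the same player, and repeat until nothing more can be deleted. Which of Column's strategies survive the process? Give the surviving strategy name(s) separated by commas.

Column Alpha is eliminated: Beta beats it against every remaining row (a1: 10>7, a2: 9>8, a3: 8>2).
Column Gamma is eliminated: Delta beats it against every remaining row (a1: 12>10, a2: 9>2, a3: 12>7).
Row's strategy a3 is strictly dominated by a1 (Beta: 10>6, Delta: 7>3) and is removed.
Among the remaining strategies, none is strictly dominated by another pure strategy of the same player, so the elimination stops.
Surviving strategies — Row: {a1, a2}; Column: {Beta, Delta}.

Beta, Delta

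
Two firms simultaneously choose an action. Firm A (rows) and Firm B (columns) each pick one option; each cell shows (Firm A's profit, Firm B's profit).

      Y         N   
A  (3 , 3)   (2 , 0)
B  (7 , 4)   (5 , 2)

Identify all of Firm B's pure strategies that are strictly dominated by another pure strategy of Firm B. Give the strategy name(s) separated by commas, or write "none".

N

Y is not dominated — it holds its own against N at A (3>0).
N: dominated, since Y does at least as well everywhere (A: 3>0, B: 4>2).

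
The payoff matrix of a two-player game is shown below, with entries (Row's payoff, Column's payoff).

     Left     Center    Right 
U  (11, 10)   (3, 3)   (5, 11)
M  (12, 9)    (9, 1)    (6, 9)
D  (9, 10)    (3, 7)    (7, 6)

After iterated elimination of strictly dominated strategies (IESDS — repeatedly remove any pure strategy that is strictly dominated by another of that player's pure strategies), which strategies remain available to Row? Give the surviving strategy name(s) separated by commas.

M, D

Row's strategy U is strictly dominated by M (Left: 12>11, Center: 9>3, Right: 6>5) and is removed.
Column's strategy Center is strictly dominated by Left (M: 9>1, D: 10>7) and is removed.
Among the remaining strategies, none is strictly dominated by another pure strategy of the same player, so the elimination stops.
Surviving strategies — Row: {M, D}; Column: {Left, Right}.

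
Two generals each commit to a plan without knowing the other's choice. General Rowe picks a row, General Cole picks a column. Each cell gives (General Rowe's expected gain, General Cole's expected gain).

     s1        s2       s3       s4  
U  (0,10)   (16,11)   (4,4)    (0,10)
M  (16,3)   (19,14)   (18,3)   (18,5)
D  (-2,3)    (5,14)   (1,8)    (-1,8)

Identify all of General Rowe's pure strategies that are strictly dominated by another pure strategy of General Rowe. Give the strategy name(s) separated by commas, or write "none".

U, D

U: dominated, since M does at least as well everywhere (s1: 16>0, s2: 19>16, s3: 18>4, s4: 18>0).
Nothing dominates M: U at s1 (16>0); D at s1 (16>-2).
U strictly dominates D — s1: 0>-2, s2: 16>5, s3: 4>1, s4: 0>-1.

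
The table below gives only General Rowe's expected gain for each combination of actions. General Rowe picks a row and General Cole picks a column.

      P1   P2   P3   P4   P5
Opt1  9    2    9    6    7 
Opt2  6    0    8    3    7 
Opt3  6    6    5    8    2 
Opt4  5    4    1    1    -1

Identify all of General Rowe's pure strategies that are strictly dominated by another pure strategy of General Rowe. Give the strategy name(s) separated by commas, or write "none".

Opt4

Nothing dominates Opt1: Opt2 at P1 (9>6); Opt3 at P1 (9>6); Opt4 at P1 (9>5).
Opt2: no other strategy beats it everywhere (Opt1 at P5 (7=7); Opt3 at P1 (6=6); Opt4 at P1 (6>5)).
Opt3: no other strategy beats it everywhere (Opt1 at P2 (6>2); Opt2 at P1 (6=6); Opt4 at P1 (6>5)).
Opt3 strictly dominates Opt4 — P1: 6>5, P2: 6>4, P3: 5>1, P4: 8>1, P5: 2>-1.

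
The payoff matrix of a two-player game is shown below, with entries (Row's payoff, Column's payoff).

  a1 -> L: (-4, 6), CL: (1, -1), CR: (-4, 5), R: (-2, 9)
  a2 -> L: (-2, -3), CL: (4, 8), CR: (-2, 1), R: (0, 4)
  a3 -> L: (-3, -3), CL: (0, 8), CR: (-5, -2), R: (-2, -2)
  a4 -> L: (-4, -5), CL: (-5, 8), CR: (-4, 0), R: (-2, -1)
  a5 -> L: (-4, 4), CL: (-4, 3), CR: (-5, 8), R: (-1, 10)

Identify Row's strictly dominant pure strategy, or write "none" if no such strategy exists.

a2

a2 vs a1: L: -2>-4, CL: 4>1, CR: -2>-4, R: 0>-2.
a2 vs a3: L: -2>-3, CL: 4>0, CR: -2>-5, R: 0>-2.
a2 vs a4: L: -2>-4, CL: 4>-5, CR: -2>-4, R: 0>-2.
a2 vs a5: L: -2>-4, CL: 4>-4, CR: -2>-5, R: 0>-1.
a2 strictly beats every other strategy against every opponent action, so it is strictly dominant.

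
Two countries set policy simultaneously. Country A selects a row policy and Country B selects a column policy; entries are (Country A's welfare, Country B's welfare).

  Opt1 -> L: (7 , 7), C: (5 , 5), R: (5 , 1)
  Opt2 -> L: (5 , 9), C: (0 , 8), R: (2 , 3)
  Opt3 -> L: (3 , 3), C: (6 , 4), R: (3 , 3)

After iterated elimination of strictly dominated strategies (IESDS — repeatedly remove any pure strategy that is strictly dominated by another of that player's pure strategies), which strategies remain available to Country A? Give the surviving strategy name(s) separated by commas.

Opt1, Opt3

Country A's strategy Opt2 is strictly dominated by Opt1 (L: 7>5, C: 5>0, R: 5>2) and is removed.
For Country B, C strictly dominates R on the remaining rows (Opt1: 5>1, Opt3: 4>3); eliminate R.
Among the remaining strategies, none is strictly dominated by another pure strategy of the same player, so the elimination stops.
Surviving strategies — Country A: {Opt1, Opt3}; Country B: {L, C}.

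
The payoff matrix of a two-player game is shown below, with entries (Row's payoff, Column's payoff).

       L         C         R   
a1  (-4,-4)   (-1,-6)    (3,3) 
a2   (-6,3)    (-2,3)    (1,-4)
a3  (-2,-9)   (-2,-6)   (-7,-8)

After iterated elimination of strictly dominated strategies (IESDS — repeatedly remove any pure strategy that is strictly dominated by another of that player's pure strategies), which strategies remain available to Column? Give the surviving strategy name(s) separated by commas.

Row's strategy a2 is strictly dominated by a1 (L: -4>-6, C: -1>-2, R: 3>1) and is removed.
For Column, R strictly dominates L on the remaining rows (a1: 3>-4, a3: -8>-9); eliminate L.
Row's strategy a3 is strictly dominated by a1 (C: -1>-2, R: 3>-7) and is removed.
Column's strategy C is strictly dominated by R (a1: 3>-6) and is removed.
Among the remaining strategies, none is strictly dominated by another pure strategy of the same player, so the elimination stops.
Surviving strategies — Row: {a1}; Column: {R}.

R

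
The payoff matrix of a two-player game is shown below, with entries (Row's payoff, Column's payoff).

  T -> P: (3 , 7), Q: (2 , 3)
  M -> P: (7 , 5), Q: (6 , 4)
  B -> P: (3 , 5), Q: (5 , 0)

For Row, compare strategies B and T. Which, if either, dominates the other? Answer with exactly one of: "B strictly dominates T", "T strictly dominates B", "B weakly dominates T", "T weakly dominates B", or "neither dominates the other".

Compare B to T across every action of Column: P: 3=3, Q: 5>2.
B is at least as good everywhere and strictly better somewhere (tied only at P), so B weakly but not strictly dominates T.

B weakly dominates T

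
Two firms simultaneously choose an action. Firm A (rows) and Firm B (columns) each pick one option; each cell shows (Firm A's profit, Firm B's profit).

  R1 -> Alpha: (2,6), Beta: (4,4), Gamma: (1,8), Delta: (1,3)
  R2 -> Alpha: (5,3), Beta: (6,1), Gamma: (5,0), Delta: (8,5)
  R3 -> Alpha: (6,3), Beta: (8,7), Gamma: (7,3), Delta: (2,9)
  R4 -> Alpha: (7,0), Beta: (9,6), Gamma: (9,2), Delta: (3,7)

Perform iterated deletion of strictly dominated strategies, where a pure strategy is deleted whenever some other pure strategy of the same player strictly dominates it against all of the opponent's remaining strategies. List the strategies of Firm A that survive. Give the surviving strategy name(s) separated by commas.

R2

For Firm A, R2 strictly dominates R1 on the remaining columns (Alpha: 5>2, Beta: 6>4, Gamma: 5>1, Delta: 8>1); eliminate R1.
Firm A's strategy R3 is strictly dominated by R4 (Alpha: 7>6, Beta: 9>8, Gamma: 9>7, Delta: 3>2) and is removed.
For Firm B, Delta strictly dominates Alpha on the remaining rows (R2: 5>3, R4: 7>0); eliminate Alpha.
Column Beta is eliminated: Delta beats it against every remaining row (R2: 5>1, R4: 7>6).
Firm B's strategy Gamma is strictly dominated by Delta (R2: 5>0, R4: 7>2) and is removed.
For Firm A, R2 strictly dominates R4 on the remaining columns (Delta: 8>3); eliminate R4.
Among the remaining strategies, none is strictly dominated by another pure strategy of the same player, so the elimination stops.
Surviving strategies — Firm A: {R2}; Firm B: {Delta}.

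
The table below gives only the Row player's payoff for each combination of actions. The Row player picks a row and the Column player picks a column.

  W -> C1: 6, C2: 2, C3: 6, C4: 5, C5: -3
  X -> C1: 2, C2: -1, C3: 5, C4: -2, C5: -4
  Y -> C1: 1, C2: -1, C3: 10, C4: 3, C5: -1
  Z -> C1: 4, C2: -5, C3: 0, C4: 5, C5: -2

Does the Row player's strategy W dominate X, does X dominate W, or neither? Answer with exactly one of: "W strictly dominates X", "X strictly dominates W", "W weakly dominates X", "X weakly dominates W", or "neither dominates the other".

W's payoffs vs X's, by the Column player's action — C1: 6>2, C2: 2>-1, C3: 6>5, C4: 5>-2, C5: -3>-4.
Every comparison favours W, so W strictly dominates X.

W strictly dominates X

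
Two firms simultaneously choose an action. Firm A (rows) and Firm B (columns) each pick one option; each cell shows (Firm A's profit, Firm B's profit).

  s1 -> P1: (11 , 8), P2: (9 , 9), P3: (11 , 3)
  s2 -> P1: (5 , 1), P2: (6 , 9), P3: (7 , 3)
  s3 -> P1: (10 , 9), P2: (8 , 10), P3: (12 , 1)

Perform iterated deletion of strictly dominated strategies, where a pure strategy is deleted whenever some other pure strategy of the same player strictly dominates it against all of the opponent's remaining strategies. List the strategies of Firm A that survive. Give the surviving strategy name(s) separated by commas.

s1

Firm A's strategy s2 is strictly dominated by s1 (P1: 11>5, P2: 9>6, P3: 11>7) and is removed.
For Firm B, P2 strictly dominates P1 on the remaining rows (s1: 9>8, s3: 10>9); eliminate P1.
Firm B's strategy P3 is strictly dominated by P2 (s1: 9>3, s3: 10>1) and is removed.
For Firm A, s1 strictly dominates s3 on the remaining columns (P2: 9>8); eliminate s3.
Among the remaining strategies, none is strictly dominated by another pure strategy of the same player, so the elimination stops.
Surviving strategies — Firm A: {s1}; Firm B: {P2}.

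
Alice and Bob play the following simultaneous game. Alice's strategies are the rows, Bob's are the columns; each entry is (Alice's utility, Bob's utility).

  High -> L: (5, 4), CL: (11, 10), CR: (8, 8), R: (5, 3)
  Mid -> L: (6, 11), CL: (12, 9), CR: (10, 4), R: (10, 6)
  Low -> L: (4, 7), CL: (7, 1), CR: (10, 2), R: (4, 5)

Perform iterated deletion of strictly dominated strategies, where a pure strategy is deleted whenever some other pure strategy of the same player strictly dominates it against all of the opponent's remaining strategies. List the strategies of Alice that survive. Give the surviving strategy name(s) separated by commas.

Mid

For Alice, Mid strictly dominates High on the remaining columns (L: 6>5, CL: 12>11, CR: 10>8, R: 10>5); eliminate High.
For Bob, L strictly dominates CL on the remaining rows (Mid: 11>9, Low: 7>1); eliminate CL.
Bob's strategy CR is strictly dominated by L (Mid: 11>4, Low: 7>2) and is removed.
Row Low is eliminated: Mid beats it against every remaining column (L: 6>4, R: 10>4).
Column R is eliminated: L beats it against every remaining row (Mid: 11>6).
Among the remaining strategies, none is strictly dominated by another pure strategy of the same player, so the elimination stops.
Surviving strategies — Alice: {Mid}; Bob: {L}.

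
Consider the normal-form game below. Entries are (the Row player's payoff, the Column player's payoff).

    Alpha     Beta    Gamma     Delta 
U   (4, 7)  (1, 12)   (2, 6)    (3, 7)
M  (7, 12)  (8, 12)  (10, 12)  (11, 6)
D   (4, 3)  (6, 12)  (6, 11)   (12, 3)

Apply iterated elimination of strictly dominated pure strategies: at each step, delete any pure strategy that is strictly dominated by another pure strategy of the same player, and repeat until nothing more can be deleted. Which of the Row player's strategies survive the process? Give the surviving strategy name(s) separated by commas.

Row U is eliminated: M beats it against every remaining column (Alpha: 7>4, Beta: 8>1, Gamma: 10>2, Delta: 11>3).
For the Column player, Beta strictly dominates Delta on the remaining rows (M: 12>6, D: 12>3); eliminate Delta.
The Row player's strategy D is strictly dominated by M (Alpha: 7>4, Beta: 8>6, Gamma: 10>6) and is removed.
Among the remaining strategies, none is strictly dominated by another pure strategy of the same player, so the elimination stops.
Surviving strategies — the Row player: {M}; the Column player: {Alpha, Beta, Gamma}.

M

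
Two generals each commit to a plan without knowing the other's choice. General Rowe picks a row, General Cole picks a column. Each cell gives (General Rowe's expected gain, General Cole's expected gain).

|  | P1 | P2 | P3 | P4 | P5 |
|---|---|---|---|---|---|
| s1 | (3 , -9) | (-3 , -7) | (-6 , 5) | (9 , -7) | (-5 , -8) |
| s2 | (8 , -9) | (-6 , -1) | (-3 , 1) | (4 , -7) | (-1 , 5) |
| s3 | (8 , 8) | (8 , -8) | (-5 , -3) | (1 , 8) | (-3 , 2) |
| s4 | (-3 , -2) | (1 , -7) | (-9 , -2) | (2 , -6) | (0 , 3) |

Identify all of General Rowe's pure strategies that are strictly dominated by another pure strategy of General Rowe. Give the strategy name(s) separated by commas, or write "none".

none

s1: no other strategy beats it everywhere (s2 at P2 (-3>-6); s3 at P4 (9>1); s4 at P1 (3>-3)).
s2: no other strategy beats it everywhere (s1 at P1 (8>3); s3 at P1 (8=8); s4 at P1 (8>-3)).
s3: no other strategy beats it everywhere (s1 at P1 (8>3); s2 at P1 (8=8); s4 at P1 (8>-3)).
Nothing dominates s4: s1 at P2 (1>-3); s2 at P2 (1>-6); s3 at P4 (2>1).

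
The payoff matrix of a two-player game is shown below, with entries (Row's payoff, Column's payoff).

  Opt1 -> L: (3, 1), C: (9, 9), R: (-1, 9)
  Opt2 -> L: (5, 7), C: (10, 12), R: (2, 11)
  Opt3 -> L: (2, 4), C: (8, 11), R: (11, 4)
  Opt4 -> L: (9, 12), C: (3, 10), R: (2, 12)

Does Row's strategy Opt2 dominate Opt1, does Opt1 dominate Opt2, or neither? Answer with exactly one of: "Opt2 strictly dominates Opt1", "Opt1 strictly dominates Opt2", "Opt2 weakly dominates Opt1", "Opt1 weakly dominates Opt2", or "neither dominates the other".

Opt2 strictly dominates Opt1

Opt2's payoffs vs Opt1's, by Column's action — L: 5>3, C: 10>9, R: 2>-1.
Every comparison favours Opt2, so Opt2 strictly dominates Opt1.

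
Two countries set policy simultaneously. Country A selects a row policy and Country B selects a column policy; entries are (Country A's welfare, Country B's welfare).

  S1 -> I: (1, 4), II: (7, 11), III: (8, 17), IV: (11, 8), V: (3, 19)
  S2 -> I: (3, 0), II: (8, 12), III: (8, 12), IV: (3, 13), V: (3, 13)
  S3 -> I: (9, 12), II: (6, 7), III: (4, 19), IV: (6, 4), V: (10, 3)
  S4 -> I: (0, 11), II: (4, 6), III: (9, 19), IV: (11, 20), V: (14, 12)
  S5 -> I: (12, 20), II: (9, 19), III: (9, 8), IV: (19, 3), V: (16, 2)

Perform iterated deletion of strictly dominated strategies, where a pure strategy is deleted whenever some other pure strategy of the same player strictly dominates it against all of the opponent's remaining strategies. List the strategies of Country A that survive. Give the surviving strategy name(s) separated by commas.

S4, S5

Row S1 is eliminated: S5 beats it against every remaining column (I: 12>1, II: 9>7, III: 9>8, IV: 19>11, V: 16>3).
Row S2 is eliminated: S5 beats it against every remaining column (I: 12>3, II: 9>8, III: 9>8, IV: 19>3, V: 16>3).
Country A's strategy S3 is strictly dominated by S5 (I: 12>9, II: 9>6, III: 9>4, IV: 19>6, V: 16>10) and is removed.
For Country B, I strictly dominates II on the remaining rows (S4: 11>6, S5: 20>19); eliminate II.
Column V is eliminated: III beats it against every remaining row (S4: 19>12, S5: 8>2).
Among the remaining strategies, none is strictly dominated by another pure strategy of the same player, so the elimination stops.
Surviving strategies — Country A: {S4, S5}; Country B: {I, III, IV}.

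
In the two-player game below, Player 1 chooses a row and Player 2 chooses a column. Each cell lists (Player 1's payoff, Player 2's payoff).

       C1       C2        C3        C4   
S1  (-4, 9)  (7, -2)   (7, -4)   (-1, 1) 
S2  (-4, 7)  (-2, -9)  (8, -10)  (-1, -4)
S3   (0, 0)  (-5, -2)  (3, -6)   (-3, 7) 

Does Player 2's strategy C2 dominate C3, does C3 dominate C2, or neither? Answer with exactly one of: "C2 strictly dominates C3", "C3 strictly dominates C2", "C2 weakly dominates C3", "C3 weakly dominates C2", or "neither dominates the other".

Compare C2 to C3 across each choice by Player 1: S1: -2>-4, S2: -9>-10, S3: -2>-6.
Every comparison favours C2, so C2 strictly dominates C3.

C2 strictly dominates C3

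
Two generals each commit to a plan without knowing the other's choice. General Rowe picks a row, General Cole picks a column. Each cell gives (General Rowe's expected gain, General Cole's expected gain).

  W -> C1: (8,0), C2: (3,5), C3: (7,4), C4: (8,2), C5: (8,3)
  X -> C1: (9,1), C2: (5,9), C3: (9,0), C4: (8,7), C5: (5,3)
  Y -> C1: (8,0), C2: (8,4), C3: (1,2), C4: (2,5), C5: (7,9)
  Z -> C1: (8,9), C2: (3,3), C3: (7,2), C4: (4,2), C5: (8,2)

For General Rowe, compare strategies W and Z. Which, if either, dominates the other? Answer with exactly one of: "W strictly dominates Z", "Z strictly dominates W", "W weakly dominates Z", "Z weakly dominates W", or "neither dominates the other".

W weakly dominates Z

Compare W to Z across each opponent action: C1: 8=8, C2: 3=3, C3: 7=7, C4: 8>4, C5: 8=8.
W is at least as good everywhere and strictly better somewhere (tied only at C1, C2, C3, C5), so W weakly but not strictly dominates Z.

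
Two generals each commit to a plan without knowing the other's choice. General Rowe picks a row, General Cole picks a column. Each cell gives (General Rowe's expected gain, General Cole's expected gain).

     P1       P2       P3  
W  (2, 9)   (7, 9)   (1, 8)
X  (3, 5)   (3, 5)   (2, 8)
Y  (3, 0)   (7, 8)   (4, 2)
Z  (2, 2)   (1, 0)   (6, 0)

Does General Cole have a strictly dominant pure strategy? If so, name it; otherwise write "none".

P1 fails to dominate P2 at W (9=9).
P2 fails to dominate P1 at W (9=9).
P3 fails to dominate P1 at W (8<9).
No single strategy dominates all the others.

none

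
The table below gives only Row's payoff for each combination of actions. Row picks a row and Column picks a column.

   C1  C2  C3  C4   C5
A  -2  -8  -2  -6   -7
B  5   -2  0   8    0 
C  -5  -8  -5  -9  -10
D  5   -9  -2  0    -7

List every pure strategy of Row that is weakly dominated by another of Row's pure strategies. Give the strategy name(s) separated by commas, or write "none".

A is weakly dominated by B (C1: 5>-2, C2: -2>-8, C3: 0>-2, C4: 8>-6, C5: 0>-7).
B: no other strategy beats it everywhere (A at C1 (5>-2); C at C1 (5>-5); D at C2 (-2>-9)).
C is weakly dominated by A (C1: -2>-5, C2: -8=-8, C3: -2>-5, C4: -6>-9, C5: -7>-10).
D: dominated, since B does at least as well everywhere (C1: 5=5, C2: -2>-9, C3: 0>-2, C4: 8>0, C5: 0>-7).

A, C, D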